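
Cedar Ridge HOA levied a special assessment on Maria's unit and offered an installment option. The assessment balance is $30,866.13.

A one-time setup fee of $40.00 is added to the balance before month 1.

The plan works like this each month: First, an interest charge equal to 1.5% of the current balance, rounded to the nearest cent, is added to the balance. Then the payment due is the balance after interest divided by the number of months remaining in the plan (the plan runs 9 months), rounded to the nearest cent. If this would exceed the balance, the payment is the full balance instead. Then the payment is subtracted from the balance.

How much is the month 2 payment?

$3,537.81

# | Opening | Interest | Payment | End bal
1 | $30,906.13 | $463.59 | $3,485.52 | $27,884.20
2 | $27,884.20 | $418.26 | $3,537.81 | $24,764.65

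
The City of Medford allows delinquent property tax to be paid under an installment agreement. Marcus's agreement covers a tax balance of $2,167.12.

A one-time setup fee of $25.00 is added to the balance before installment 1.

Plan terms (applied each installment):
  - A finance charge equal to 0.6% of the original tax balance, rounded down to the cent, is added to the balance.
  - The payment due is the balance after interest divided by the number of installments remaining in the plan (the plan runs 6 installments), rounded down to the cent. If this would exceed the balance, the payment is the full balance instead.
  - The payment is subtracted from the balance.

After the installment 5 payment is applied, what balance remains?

# | Opening | Interest | Payment | End bal
1 | $2,192.12 | $13.00 | $367.52 | $1,837.60
2 | $1,837.60 | $13.00 | $370.12 | $1,480.48
3 | $1,480.48 | $13.00 | $373.37 | $1,120.11
4 | $1,120.11 | $13.00 | $377.70 | $755.41
5 | $755.41 | $13.00 | $384.20 | $384.21

$384.21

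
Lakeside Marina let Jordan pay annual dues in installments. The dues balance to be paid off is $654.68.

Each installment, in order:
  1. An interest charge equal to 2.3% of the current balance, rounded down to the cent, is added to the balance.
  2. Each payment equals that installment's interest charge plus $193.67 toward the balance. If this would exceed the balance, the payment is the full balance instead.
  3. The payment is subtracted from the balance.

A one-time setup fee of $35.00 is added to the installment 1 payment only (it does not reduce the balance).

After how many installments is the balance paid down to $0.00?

4

Installment 1: $654.68 +$15.05 interest = $669.73; pay $208.72 (+ $35.00 fee) → $461.01
Installment 2: $461.01 +$10.60 interest = $471.61; pay $204.27 → $267.34
Installment 3: $267.34 +$6.14 interest = $273.48; pay $199.81 → $73.67
Installment 4: $73.67 +$1.69 interest = $75.36; pay $75.36 → $0.00
Balance reaches $0.00 in installment 4.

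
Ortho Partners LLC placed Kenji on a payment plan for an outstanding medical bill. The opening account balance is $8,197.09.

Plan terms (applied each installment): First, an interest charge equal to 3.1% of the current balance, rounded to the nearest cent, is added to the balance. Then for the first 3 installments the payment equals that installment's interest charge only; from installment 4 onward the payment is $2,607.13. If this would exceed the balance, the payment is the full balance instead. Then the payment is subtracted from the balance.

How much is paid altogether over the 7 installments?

$9,529.09

Installment 1: $8,197.09 +$254.11 interest = $8,451.20; pay $254.11 → $8,197.09
Installment 2: $8,197.09 +$254.11 interest = $8,451.20; pay $254.11 → $8,197.09
Installment 3: $8,197.09 +$254.11 interest = $8,451.20; pay $254.11 → $8,197.09
Installment 4: $8,197.09 +$254.11 interest = $8,451.20; pay $2,607.13 → $5,844.07
Installment 5: $5,844.07 +$181.17 interest = $6,025.24; pay $2,607.13 → $3,418.11
Installment 6: $3,418.11 +$105.96 interest = $3,524.07; pay $2,607.13 → $916.94
Installment 7: $916.94 +$28.43 interest = $945.37; pay $945.37 → $0.00
Total paid: $9,529.09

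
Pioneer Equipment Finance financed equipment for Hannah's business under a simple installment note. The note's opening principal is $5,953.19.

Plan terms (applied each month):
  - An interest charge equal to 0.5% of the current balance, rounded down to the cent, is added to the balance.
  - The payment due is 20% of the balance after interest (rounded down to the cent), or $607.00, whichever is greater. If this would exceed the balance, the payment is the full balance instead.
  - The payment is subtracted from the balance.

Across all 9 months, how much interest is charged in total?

$120.67

# | Opening | Interest | Payment | End bal
1 | $5,953.19 | $29.76 | $1,196.59 | $4,786.36
2 | $4,786.36 | $23.93 | $962.05 | $3,848.24
3 | $3,848.24 | $19.24 | $773.49 | $3,093.99
4 | $3,093.99 | $15.46 | $621.89 | $2,487.56
5 | $2,487.56 | $12.43 | $607.00 | $1,892.99
6 | $1,892.99 | $9.46 | $607.00 | $1,295.45
7 | $1,295.45 | $6.47 | $607.00 | $694.92
8 | $694.92 | $3.47 | $607.00 | $91.39
9 | $91.39 | $0.45 | $91.84 | $0.00
Total interest: $29.76 + $23.93 + $19.24 + $15.46 + $12.43 + $9.46 + $6.47 + $3.47 + $0.45 = $120.67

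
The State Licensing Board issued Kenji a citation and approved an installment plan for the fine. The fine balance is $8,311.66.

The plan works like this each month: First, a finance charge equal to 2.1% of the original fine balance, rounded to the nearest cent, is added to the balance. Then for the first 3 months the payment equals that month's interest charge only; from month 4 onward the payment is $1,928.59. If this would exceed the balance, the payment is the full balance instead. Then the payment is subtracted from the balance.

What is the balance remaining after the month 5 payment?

Month 1: $8,311.66 +$174.54 interest = $8,486.20; pay $174.54 → $8,311.66
Month 2: $8,311.66 +$174.54 interest = $8,486.20; pay $174.54 → $8,311.66
Month 3: $8,311.66 +$174.54 interest = $8,486.20; pay $174.54 → $8,311.66
Month 4: $8,311.66 +$174.54 interest = $8,486.20; pay $1,928.59 → $6,557.61
Month 5: $6,557.61 +$174.54 interest = $6,732.15; pay $1,928.59 → $4,803.56

$4,803.56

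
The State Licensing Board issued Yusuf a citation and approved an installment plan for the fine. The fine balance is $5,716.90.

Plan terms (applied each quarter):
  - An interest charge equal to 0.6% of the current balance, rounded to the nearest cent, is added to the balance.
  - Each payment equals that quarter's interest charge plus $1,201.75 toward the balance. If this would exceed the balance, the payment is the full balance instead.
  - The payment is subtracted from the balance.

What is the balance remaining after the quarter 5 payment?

$0.00

Quarter 1: opening $5,716.90; interest $34.30 → $5,751.20; payment $1,236.05; balance $4,515.15
Quarter 2: opening $4,515.15; interest $27.09 → $4,542.24; payment $1,228.84; balance $3,313.40
Quarter 3: opening $3,313.40; interest $19.88 → $3,333.28; payment $1,221.63; balance $2,111.65
Quarter 4: opening $2,111.65; interest $12.67 → $2,124.32; payment $1,214.42; balance $909.90
Quarter 5: opening $909.90; interest $5.46 → $915.36; payment $915.36; balance $0.00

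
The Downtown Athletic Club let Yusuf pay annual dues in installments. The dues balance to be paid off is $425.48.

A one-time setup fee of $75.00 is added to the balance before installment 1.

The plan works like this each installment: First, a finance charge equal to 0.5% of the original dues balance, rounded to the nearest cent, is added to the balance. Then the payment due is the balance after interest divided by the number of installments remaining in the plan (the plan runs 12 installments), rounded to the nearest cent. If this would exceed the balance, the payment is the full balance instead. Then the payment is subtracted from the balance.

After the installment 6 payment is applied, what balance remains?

Installment 1: opening $500.48; interest $2.13 → $502.61; payment $41.88; balance $460.73
Installment 2: opening $460.73; interest $2.13 → $462.86; payment $42.08; balance $420.78
Installment 3: opening $420.78; interest $2.13 → $422.91; payment $42.29; balance $380.62
Installment 4: opening $380.62; interest $2.13 → $382.75; payment $42.53; balance $340.22
Installment 5: opening $340.22; interest $2.13 → $342.35; payment $42.79; balance $299.56
Installment 6: opening $299.56; interest $2.13 → $301.69; payment $43.10; balance $258.59

$258.59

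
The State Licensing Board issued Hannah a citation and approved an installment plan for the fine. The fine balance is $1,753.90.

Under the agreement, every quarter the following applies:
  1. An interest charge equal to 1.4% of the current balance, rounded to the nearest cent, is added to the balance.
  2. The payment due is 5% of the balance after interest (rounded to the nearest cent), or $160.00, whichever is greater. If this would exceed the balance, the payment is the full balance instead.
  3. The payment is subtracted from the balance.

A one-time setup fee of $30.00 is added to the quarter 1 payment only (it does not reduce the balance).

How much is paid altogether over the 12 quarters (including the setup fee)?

# | Opening | Interest | Payment | Fee | End bal
1 | $1,753.90 | $24.55 | $160.00 | $30.00 | $1,618.45
2 | $1,618.45 | $22.66 | $160.00 | — | $1,481.11
3 | $1,481.11 | $20.74 | $160.00 | — | $1,341.85
4 | $1,341.85 | $18.79 | $160.00 | — | $1,200.64
5 | $1,200.64 | $16.81 | $160.00 | — | $1,057.45
6 | $1,057.45 | $14.80 | $160.00 | — | $912.25
7 | $912.25 | $12.77 | $160.00 | — | $765.02
8 | $765.02 | $10.71 | $160.00 | — | $615.73
9 | $615.73 | $8.62 | $160.00 | — | $464.35
10 | $464.35 | $6.50 | $160.00 | — | $310.85
11 | $310.85 | $4.35 | $160.00 | — | $155.20
12 | $155.20 | $2.17 | $157.37 | — | $0.00
Total paid: $1,947.37

$1,947.37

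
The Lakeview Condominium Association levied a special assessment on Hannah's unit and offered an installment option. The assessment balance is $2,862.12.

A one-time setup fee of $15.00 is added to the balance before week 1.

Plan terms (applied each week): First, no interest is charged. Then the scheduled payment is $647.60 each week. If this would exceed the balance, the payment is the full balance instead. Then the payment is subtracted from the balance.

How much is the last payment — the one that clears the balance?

Week 1: opening $2,877.12; payment $647.60; balance $2,229.52
Week 2: opening $2,229.52; payment $647.60; balance $1,581.92
Week 3: opening $1,581.92; payment $647.60; balance $934.32
Week 4: opening $934.32; payment $647.60; balance $286.72
Week 5: opening $286.72; payment $286.72; balance $0.00

$286.72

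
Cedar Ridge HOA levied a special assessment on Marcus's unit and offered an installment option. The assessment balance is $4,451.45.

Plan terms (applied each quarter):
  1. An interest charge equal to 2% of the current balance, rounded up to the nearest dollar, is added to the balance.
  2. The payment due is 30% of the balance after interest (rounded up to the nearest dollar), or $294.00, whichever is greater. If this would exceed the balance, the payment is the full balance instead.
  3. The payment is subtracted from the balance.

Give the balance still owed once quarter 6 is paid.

$548.45

Quarter 1: $4,451.45 +$90.00 interest = $4,541.45; pay $1,363.00 → $3,178.45
Quarter 2: $3,178.45 +$64.00 interest = $3,242.45; pay $973.00 → $2,269.45
Quarter 3: $2,269.45 +$46.00 interest = $2,315.45; pay $695.00 → $1,620.45
Quarter 4: $1,620.45 +$33.00 interest = $1,653.45; pay $497.00 → $1,156.45
Quarter 5: $1,156.45 +$24.00 interest = $1,180.45; pay $355.00 → $825.45
Quarter 6: $825.45 +$17.00 interest = $842.45; pay $294.00 → $548.45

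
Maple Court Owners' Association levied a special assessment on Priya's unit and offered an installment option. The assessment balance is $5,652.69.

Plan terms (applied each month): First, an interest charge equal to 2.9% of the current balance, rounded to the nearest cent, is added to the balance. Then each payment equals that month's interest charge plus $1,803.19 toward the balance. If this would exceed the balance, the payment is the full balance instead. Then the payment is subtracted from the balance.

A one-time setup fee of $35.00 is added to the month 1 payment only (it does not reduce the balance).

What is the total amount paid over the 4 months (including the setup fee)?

Month 1: opening $5,652.69; interest $163.93 → $5,816.62; payment $1,967.12 (+ $35.00 fee); balance $3,849.50
Month 2: opening $3,849.50; interest $111.64 → $3,961.14; payment $1,914.83; balance $2,046.31
Month 3: opening $2,046.31; interest $59.34 → $2,105.65; payment $1,862.53; balance $243.12
Month 4: opening $243.12; interest $7.05 → $250.17; payment $250.17; balance $0.00
Total paid: $6,029.65

$6,029.65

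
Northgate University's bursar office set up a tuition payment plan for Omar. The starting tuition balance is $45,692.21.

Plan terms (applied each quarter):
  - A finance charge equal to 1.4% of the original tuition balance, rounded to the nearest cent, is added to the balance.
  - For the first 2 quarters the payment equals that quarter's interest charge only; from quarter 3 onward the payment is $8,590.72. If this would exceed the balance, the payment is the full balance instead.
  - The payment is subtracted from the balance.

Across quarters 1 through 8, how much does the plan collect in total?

Quarter 1: opening $45,692.21; interest $639.69 → $46,331.90; payment $639.69; balance $45,692.21
Quarter 2: opening $45,692.21; interest $639.69 → $46,331.90; payment $639.69; balance $45,692.21
Quarter 3: opening $45,692.21; interest $639.69 → $46,331.90; payment $8,590.72; balance $37,741.18
Quarter 4: opening $37,741.18; interest $639.69 → $38,380.87; payment $8,590.72; balance $29,790.15
Quarter 5: opening $29,790.15; interest $639.69 → $30,429.84; payment $8,590.72; balance $21,839.12
Quarter 6: opening $21,839.12; interest $639.69 → $22,478.81; payment $8,590.72; balance $13,888.09
Quarter 7: opening $13,888.09; interest $639.69 → $14,527.78; payment $8,590.72; balance $5,937.06
Quarter 8: opening $5,937.06; interest $639.69 → $6,576.75; payment $6,576.75; balance $0.00
Total paid: $50,809.73

$50,809.73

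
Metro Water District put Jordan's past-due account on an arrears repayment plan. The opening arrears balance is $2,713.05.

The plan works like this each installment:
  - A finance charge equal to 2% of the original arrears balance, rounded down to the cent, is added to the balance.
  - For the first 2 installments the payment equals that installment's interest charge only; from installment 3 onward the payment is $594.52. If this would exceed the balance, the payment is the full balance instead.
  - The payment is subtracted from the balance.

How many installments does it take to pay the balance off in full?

8

Installment 1: opening $2,713.05; interest $54.26 → $2,767.31; payment $54.26; balance $2,713.05
Installment 2: opening $2,713.05; interest $54.26 → $2,767.31; payment $54.26; balance $2,713.05
Installment 3: opening $2,713.05; interest $54.26 → $2,767.31; payment $594.52; balance $2,172.79
Installment 4: opening $2,172.79; interest $54.26 → $2,227.05; payment $594.52; balance $1,632.53
Installment 5: opening $1,632.53; interest $54.26 → $1,686.79; payment $594.52; balance $1,092.27
Installment 6: opening $1,092.27; interest $54.26 → $1,146.53; payment $594.52; balance $552.01
Installment 7: opening $552.01; interest $54.26 → $606.27; payment $594.52; balance $11.75
Installment 8: opening $11.75; interest $54.26 → $66.01; payment $66.01; balance $0.00
Balance reaches $0.00 in installment 8.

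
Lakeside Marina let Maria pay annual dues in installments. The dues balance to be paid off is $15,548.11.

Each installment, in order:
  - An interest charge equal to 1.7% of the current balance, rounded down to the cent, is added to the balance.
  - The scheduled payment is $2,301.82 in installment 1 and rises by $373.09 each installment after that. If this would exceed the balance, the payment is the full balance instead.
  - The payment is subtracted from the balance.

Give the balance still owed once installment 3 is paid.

Installment 1: opening $15,548.11; interest $264.31 → $15,812.42; payment $2,301.82; balance $13,510.60
Installment 2: opening $13,510.60; interest $229.68 → $13,740.28; payment $2,674.91; balance $11,065.37
Installment 3: opening $11,065.37; interest $188.11 → $11,253.48; payment $3,048.00; balance $8,205.48

$8,205.48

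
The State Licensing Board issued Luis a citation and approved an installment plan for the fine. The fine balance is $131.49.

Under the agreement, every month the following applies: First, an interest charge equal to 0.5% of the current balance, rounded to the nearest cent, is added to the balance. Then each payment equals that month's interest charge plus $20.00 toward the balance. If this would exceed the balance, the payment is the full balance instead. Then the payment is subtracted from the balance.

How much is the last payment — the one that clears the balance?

Month 1: $131.49 +$0.66 interest = $132.15; pay $20.66 → $111.49
Month 2: $111.49 +$0.56 interest = $112.05; pay $20.56 → $91.49
Month 3: $91.49 +$0.46 interest = $91.95; pay $20.46 → $71.49
Month 4: $71.49 +$0.36 interest = $71.85; pay $20.36 → $51.49
Month 5: $51.49 +$0.26 interest = $51.75; pay $20.26 → $31.49
Month 6: $31.49 +$0.16 interest = $31.65; pay $20.16 → $11.49
Month 7: $11.49 +$0.06 interest = $11.55; pay $11.55 → $0.00

$11.55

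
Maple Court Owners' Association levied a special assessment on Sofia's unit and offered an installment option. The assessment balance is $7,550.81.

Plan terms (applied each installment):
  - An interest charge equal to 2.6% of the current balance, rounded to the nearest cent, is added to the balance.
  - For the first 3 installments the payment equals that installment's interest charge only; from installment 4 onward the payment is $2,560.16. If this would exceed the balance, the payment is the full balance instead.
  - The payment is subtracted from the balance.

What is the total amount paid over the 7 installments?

Installment 1: $7,550.81 +$196.32 interest = $7,747.13; pay $196.32 → $7,550.81
Installment 2: $7,550.81 +$196.32 interest = $7,747.13; pay $196.32 → $7,550.81
Installment 3: $7,550.81 +$196.32 interest = $7,747.13; pay $196.32 → $7,550.81
Installment 4: $7,550.81 +$196.32 interest = $7,747.13; pay $2,560.16 → $5,186.97
Installment 5: $5,186.97 +$134.86 interest = $5,321.83; pay $2,560.16 → $2,761.67
Installment 6: $2,761.67 +$71.80 interest = $2,833.47; pay $2,560.16 → $273.31
Installment 7: $273.31 +$7.11 interest = $280.42; pay $280.42 → $0.00
Total paid: $8,549.86

$8,549.86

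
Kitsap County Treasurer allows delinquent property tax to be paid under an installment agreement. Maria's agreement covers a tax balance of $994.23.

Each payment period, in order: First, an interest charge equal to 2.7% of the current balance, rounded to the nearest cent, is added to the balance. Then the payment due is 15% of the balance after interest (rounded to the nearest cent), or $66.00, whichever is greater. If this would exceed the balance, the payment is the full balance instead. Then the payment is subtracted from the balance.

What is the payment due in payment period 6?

# | Opening | Interest | Payment | End bal
1 | $994.23 | $26.84 | $153.16 | $867.91
2 | $867.91 | $23.43 | $133.70 | $757.64
3 | $757.64 | $20.46 | $116.72 | $661.38
4 | $661.38 | $17.86 | $101.89 | $577.35
5 | $577.35 | $15.59 | $88.94 | $504.00
6 | $504.00 | $13.61 | $77.64 | $439.97

$77.64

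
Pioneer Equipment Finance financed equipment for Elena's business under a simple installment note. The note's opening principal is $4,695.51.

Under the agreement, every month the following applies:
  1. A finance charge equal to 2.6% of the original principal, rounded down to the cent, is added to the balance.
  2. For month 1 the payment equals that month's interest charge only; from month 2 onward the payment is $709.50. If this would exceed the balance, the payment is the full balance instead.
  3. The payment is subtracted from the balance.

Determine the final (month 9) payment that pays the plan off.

Month 1: $4,695.51 +$122.08 interest = $4,817.59; pay $122.08 → $4,695.51
Month 2: $4,695.51 +$122.08 interest = $4,817.59; pay $709.50 → $4,108.09
Month 3: $4,108.09 +$122.08 interest = $4,230.17; pay $709.50 → $3,520.67
Month 4: $3,520.67 +$122.08 interest = $3,642.75; pay $709.50 → $2,933.25
Month 5: $2,933.25 +$122.08 interest = $3,055.33; pay $709.50 → $2,345.83
Month 6: $2,345.83 +$122.08 interest = $2,467.91; pay $709.50 → $1,758.41
Month 7: $1,758.41 +$122.08 interest = $1,880.49; pay $709.50 → $1,170.99
Month 8: $1,170.99 +$122.08 interest = $1,293.07; pay $709.50 → $583.57
Month 9: $583.57 +$122.08 interest = $705.65; pay $705.65 → $0.00

$705.65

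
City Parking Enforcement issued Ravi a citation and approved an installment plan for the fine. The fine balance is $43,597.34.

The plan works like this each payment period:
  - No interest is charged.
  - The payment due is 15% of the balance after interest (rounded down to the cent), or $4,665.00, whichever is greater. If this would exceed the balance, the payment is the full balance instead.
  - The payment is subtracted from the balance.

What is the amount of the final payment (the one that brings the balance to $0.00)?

# | Opening | Payment | End bal
1 | $43,597.34 | $6,539.60 | $37,057.74
2 | $37,057.74 | $5,558.66 | $31,499.08
3 | $31,499.08 | $4,724.86 | $26,774.22
4 | $26,774.22 | $4,665.00 | $22,109.22
5 | $22,109.22 | $4,665.00 | $17,444.22
6 | $17,444.22 | $4,665.00 | $12,779.22
7 | $12,779.22 | $4,665.00 | $8,114.22
8 | $8,114.22 | $4,665.00 | $3,449.22
9 | $3,449.22 | $3,449.22 | $0.00

$3,449.22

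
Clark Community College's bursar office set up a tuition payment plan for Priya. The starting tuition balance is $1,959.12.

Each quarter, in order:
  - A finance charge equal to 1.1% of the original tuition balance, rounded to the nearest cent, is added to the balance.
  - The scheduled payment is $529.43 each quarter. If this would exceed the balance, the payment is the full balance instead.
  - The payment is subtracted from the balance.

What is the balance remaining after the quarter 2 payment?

$943.36

Quarter 1: opening $1,959.12; interest $21.55 → $1,980.67; payment $529.43; balance $1,451.24
Quarter 2: opening $1,451.24; interest $21.55 → $1,472.79; payment $529.43; balance $943.36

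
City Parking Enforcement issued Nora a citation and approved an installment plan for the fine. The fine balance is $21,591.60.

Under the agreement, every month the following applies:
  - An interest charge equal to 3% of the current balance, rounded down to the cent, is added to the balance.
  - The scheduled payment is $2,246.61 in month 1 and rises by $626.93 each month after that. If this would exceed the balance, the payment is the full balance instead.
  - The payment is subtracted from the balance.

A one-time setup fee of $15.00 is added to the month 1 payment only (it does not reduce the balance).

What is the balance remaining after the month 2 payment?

# | Opening | Interest | Payment | Fee | End bal
1 | $21,591.60 | $647.74 | $2,246.61 | $15.00 | $19,992.73
2 | $19,992.73 | $599.78 | $2,873.54 | — | $17,718.97

$17,718.97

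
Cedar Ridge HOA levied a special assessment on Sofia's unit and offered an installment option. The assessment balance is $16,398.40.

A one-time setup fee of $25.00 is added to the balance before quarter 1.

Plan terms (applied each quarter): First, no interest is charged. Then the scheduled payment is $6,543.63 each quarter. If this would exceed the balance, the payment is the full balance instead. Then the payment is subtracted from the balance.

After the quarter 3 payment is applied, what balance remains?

$0.00

Quarter 1: opening $16,423.40; payment $6,543.63; balance $9,879.77
Quarter 2: opening $9,879.77; payment $6,543.63; balance $3,336.14
Quarter 3: opening $3,336.14; payment $3,336.14; balance $0.00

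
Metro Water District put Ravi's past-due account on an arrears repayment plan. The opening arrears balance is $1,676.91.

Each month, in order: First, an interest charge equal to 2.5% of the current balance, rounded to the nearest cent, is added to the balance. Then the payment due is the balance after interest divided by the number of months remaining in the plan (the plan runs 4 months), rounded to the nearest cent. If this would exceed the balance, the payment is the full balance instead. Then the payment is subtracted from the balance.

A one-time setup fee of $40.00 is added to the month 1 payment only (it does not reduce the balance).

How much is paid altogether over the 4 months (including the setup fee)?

# | Opening | Interest | Payment | Fee | End bal
1 | $1,676.91 | $41.92 | $429.71 | $40.00 | $1,289.12
2 | $1,289.12 | $32.23 | $440.45 | — | $880.90
3 | $880.90 | $22.02 | $451.46 | — | $451.46
4 | $451.46 | $11.29 | $462.75 | — | $0.00
Total paid: $1,824.37

$1,824.37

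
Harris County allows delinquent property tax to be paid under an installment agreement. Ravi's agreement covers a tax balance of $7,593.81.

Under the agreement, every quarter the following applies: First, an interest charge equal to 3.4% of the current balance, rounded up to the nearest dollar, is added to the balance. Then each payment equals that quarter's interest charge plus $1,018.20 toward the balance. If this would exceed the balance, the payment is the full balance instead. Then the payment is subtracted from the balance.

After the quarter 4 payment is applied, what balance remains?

# | Opening | Interest | Payment | End bal
1 | $7,593.81 | $259.00 | $1,277.20 | $6,575.61
2 | $6,575.61 | $224.00 | $1,242.20 | $5,557.41
3 | $5,557.41 | $189.00 | $1,207.20 | $4,539.21
4 | $4,539.21 | $155.00 | $1,173.20 | $3,521.01

$3,521.01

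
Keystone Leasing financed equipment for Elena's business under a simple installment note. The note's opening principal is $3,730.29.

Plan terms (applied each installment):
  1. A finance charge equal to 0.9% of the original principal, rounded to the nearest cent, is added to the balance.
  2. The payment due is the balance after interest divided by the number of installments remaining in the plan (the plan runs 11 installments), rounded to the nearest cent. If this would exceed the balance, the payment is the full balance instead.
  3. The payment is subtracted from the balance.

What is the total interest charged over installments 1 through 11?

$369.27

# | Opening | Interest | Payment | End bal
1 | $3,730.29 | $33.57 | $342.17 | $3,421.69
2 | $3,421.69 | $33.57 | $345.53 | $3,109.73
3 | $3,109.73 | $33.57 | $349.26 | $2,794.04
4 | $2,794.04 | $33.57 | $353.45 | $2,474.16
5 | $2,474.16 | $33.57 | $358.25 | $2,149.48
6 | $2,149.48 | $33.57 | $363.84 | $1,819.21
7 | $1,819.21 | $33.57 | $370.56 | $1,482.22
8 | $1,482.22 | $33.57 | $378.95 | $1,136.84
9 | $1,136.84 | $33.57 | $390.14 | $780.27
10 | $780.27 | $33.57 | $406.92 | $406.92
11 | $406.92 | $33.57 | $440.49 | $0.00
Total interest: $33.57 + $33.57 + $33.57 + $33.57 + $33.57 + $33.57 + $33.57 + $33.57 + $33.57 + $33.57 + $33.57 = $369.27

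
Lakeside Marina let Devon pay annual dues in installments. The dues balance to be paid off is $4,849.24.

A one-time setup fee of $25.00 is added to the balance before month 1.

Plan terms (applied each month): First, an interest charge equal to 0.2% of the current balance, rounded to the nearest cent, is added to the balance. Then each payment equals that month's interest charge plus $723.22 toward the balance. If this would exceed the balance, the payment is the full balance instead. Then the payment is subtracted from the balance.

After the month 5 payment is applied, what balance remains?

$1,258.14

# | Opening | Interest | Payment | End bal
1 | $4,874.24 | $9.75 | $732.97 | $4,151.02
2 | $4,151.02 | $8.30 | $731.52 | $3,427.80
3 | $3,427.80 | $6.86 | $730.08 | $2,704.58
4 | $2,704.58 | $5.41 | $728.63 | $1,981.36
5 | $1,981.36 | $3.96 | $727.18 | $1,258.14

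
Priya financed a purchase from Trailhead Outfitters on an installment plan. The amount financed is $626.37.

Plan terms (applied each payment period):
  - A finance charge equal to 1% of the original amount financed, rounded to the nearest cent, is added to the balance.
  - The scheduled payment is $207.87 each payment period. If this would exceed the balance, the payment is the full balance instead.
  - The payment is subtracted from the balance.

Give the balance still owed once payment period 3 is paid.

$21.54

Payment period 1: opening $626.37; interest $6.26 → $632.63; payment $207.87; balance $424.76
Payment period 2: opening $424.76; interest $6.26 → $431.02; payment $207.87; balance $223.15
Payment period 3: opening $223.15; interest $6.26 → $229.41; payment $207.87; balance $21.54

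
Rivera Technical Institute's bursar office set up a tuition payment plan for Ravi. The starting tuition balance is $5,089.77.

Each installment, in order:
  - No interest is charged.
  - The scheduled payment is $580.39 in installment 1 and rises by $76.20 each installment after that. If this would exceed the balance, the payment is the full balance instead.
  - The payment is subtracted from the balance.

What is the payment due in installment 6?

$961.39

Installment 1: opening $5,089.77; payment $580.39; balance $4,509.38
Installment 2: opening $4,509.38; payment $656.59; balance $3,852.79
Installment 3: opening $3,852.79; payment $732.79; balance $3,120.00
Installment 4: opening $3,120.00; payment $808.99; balance $2,311.01
Installment 5: opening $2,311.01; payment $885.19; balance $1,425.82
Installment 6: opening $1,425.82; payment $961.39; balance $464.43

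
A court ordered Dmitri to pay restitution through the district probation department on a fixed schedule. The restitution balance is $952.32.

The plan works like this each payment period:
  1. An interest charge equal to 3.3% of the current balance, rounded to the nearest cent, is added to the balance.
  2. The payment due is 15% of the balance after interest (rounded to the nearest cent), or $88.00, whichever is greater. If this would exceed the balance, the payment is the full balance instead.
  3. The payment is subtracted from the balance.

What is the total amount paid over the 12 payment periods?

# | Opening | Interest | Payment | End bal
1 | $952.32 | $31.43 | $147.56 | $836.19
2 | $836.19 | $27.59 | $129.57 | $734.21
3 | $734.21 | $24.23 | $113.77 | $644.67
4 | $644.67 | $21.27 | $99.89 | $566.05
5 | $566.05 | $18.68 | $88.00 | $496.73
6 | $496.73 | $16.39 | $88.00 | $425.12
7 | $425.12 | $14.03 | $88.00 | $351.15
8 | $351.15 | $11.59 | $88.00 | $274.74
9 | $274.74 | $9.07 | $88.00 | $195.81
10 | $195.81 | $6.46 | $88.00 | $114.27
11 | $114.27 | $3.77 | $88.00 | $30.04
12 | $30.04 | $0.99 | $31.03 | $0.00
Total paid: $1,137.82

$1,137.82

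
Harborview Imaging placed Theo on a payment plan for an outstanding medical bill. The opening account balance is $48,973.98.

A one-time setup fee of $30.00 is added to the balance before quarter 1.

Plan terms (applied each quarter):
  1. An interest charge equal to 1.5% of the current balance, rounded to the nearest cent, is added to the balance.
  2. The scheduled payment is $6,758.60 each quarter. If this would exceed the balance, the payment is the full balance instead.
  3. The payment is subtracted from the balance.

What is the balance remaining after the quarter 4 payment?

$24,362.26

Quarter 1: opening $49,003.98; interest $735.06 → $49,739.04; payment $6,758.60; balance $42,980.44
Quarter 2: opening $42,980.44; interest $644.71 → $43,625.15; payment $6,758.60; balance $36,866.55
Quarter 3: opening $36,866.55; interest $553.00 → $37,419.55; payment $6,758.60; balance $30,660.95
Quarter 4: opening $30,660.95; interest $459.91 → $31,120.86; payment $6,758.60; balance $24,362.26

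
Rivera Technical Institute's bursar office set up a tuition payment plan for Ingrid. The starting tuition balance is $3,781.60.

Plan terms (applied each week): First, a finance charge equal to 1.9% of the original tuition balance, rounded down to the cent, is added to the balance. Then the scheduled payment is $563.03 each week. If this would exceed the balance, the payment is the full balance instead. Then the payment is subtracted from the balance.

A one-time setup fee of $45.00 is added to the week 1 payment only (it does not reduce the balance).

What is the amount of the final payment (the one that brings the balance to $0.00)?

Week 1: $3,781.60 +$71.85 interest = $3,853.45; pay $563.03 (+ $45.00 fee) → $3,290.42
Week 2: $3,290.42 +$71.85 interest = $3,362.27; pay $563.03 → $2,799.24
Week 3: $2,799.24 +$71.85 interest = $2,871.09; pay $563.03 → $2,308.06
Week 4: $2,308.06 +$71.85 interest = $2,379.91; pay $563.03 → $1,816.88
Week 5: $1,816.88 +$71.85 interest = $1,888.73; pay $563.03 → $1,325.70
Week 6: $1,325.70 +$71.85 interest = $1,397.55; pay $563.03 → $834.52
Week 7: $834.52 +$71.85 interest = $906.37; pay $563.03 → $343.34
Week 8: $343.34 +$71.85 interest = $415.19; pay $415.19 → $0.00

$415.19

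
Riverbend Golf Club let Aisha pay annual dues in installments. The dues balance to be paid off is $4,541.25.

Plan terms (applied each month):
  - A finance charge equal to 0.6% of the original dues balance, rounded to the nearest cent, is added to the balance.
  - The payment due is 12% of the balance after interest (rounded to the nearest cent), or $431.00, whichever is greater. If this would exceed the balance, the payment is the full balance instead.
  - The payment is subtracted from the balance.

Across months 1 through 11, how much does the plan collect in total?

$4,841.00

# | Opening | Interest | Payment | End bal
1 | $4,541.25 | $27.25 | $548.22 | $4,020.28
2 | $4,020.28 | $27.25 | $485.70 | $3,561.83
3 | $3,561.83 | $27.25 | $431.00 | $3,158.08
4 | $3,158.08 | $27.25 | $431.00 | $2,754.33
5 | $2,754.33 | $27.25 | $431.00 | $2,350.58
6 | $2,350.58 | $27.25 | $431.00 | $1,946.83
7 | $1,946.83 | $27.25 | $431.00 | $1,543.08
8 | $1,543.08 | $27.25 | $431.00 | $1,139.33
9 | $1,139.33 | $27.25 | $431.00 | $735.58
10 | $735.58 | $27.25 | $431.00 | $331.83
11 | $331.83 | $27.25 | $359.08 | $0.00
Total paid: $4,841.00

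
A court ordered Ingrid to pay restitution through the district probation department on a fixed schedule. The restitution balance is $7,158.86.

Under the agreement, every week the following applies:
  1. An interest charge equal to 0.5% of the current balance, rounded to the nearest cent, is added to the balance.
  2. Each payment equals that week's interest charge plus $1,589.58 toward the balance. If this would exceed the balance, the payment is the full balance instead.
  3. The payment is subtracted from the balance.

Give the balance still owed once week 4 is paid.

Week 1: opening $7,158.86; interest $35.79 → $7,194.65; payment $1,625.37; balance $5,569.28
Week 2: opening $5,569.28; interest $27.85 → $5,597.13; payment $1,617.43; balance $3,979.70
Week 3: opening $3,979.70; interest $19.90 → $3,999.60; payment $1,609.48; balance $2,390.12
Week 4: opening $2,390.12; interest $11.95 → $2,402.07; payment $1,601.53; balance $800.54

$800.54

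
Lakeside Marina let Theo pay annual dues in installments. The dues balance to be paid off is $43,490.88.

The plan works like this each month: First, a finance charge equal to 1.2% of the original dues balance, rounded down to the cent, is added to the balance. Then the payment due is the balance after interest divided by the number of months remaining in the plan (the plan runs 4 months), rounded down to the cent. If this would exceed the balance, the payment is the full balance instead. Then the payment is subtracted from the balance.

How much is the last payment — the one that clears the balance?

$11,960.00

Month 1: $43,490.88 +$521.89 interest = $44,012.77; pay $11,003.19 → $33,009.58
Month 2: $33,009.58 +$521.89 interest = $33,531.47; pay $11,177.15 → $22,354.32
Month 3: $22,354.32 +$521.89 interest = $22,876.21; pay $11,438.10 → $11,438.11
Month 4: $11,438.11 +$521.89 interest = $11,960.00; pay $11,960.00 → $0.00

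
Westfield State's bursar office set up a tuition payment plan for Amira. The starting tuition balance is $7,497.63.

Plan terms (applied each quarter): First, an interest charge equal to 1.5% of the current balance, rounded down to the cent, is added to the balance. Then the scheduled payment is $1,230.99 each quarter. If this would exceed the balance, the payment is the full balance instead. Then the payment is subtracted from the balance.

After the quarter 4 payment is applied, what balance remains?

$2,921.83

# | Opening | Interest | Payment | End bal
1 | $7,497.63 | $112.46 | $1,230.99 | $6,379.10
2 | $6,379.10 | $95.68 | $1,230.99 | $5,243.79
3 | $5,243.79 | $78.65 | $1,230.99 | $4,091.45
4 | $4,091.45 | $61.37 | $1,230.99 | $2,921.83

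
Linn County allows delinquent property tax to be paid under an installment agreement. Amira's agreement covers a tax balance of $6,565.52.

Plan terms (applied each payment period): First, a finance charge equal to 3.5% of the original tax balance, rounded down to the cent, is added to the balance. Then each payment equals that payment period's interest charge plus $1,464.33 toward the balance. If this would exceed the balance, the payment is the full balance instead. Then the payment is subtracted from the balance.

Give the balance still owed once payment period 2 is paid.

Payment period 1: $6,565.52 +$229.79 interest = $6,795.31; pay $1,694.12 → $5,101.19
Payment period 2: $5,101.19 +$229.79 interest = $5,330.98; pay $1,694.12 → $3,636.86

$3,636.86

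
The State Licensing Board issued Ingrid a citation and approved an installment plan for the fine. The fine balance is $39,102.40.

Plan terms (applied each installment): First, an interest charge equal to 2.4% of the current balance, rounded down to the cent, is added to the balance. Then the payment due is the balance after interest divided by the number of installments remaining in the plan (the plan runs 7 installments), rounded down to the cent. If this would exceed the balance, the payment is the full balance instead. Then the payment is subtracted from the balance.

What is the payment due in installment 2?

Installment 1: opening $39,102.40; interest $938.45 → $40,040.85; payment $5,720.12; balance $34,320.73
Installment 2: opening $34,320.73; interest $823.69 → $35,144.42; payment $5,857.40; balance $29,287.02

$5,857.40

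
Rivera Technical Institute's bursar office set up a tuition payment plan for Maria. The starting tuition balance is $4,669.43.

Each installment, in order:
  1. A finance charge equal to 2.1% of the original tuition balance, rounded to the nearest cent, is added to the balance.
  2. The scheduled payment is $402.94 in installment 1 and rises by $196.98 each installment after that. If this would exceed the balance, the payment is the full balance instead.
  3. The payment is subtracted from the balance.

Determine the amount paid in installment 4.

# | Opening | Interest | Payment | End bal
1 | $4,669.43 | $98.06 | $402.94 | $4,364.55
2 | $4,364.55 | $98.06 | $599.92 | $3,862.69
3 | $3,862.69 | $98.06 | $796.90 | $3,163.85
4 | $3,163.85 | $98.06 | $993.88 | $2,268.03

$993.88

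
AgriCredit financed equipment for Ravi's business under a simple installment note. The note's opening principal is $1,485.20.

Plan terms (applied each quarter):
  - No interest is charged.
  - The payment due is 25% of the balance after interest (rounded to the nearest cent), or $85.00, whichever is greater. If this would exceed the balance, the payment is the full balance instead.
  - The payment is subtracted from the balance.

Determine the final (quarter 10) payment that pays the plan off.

Quarter 1: $1,485.20 − $371.30 → $1,113.90
Quarter 2: $1,113.90 − $278.48 → $835.42
Quarter 3: $835.42 − $208.86 → $626.56
Quarter 4: $626.56 − $156.64 → $469.92
Quarter 5: $469.92 − $117.48 → $352.44
Quarter 6: $352.44 − $88.11 → $264.33
Quarter 7: $264.33 − $85.00 → $179.33
Quarter 8: $179.33 − $85.00 → $94.33
Quarter 9: $94.33 − $85.00 → $9.33
Quarter 10: $9.33 − $9.33 → $0.00

$9.33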